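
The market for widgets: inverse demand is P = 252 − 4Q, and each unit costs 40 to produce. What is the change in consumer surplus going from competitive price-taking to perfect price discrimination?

CS falls by 5618

Under competition P = MC = 40, so Q = (252 − 40)/4 = 53.
CS = ½·(252 − 40)·53 = 5618.
A perfectly discriminating monopolist sells every unit with P(Q) ≥ MC(Q), so output equals the competitive quantity Q = 53. Each buyer pays their reservation price, so CS = 0 and the firm captures all surplus.
CS = 0.
Change in consumer surplus: 0 − 5618 = −5618.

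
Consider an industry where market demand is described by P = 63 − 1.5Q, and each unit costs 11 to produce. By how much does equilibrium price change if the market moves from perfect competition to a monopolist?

Competitive firms price at marginal cost: P = 11, giving Q = 104/3.
Monopoly sets MR = MC: 63 − 3Q = 11 ⇒ Q = 52/3, P = 63 − 1.5·52/3 = 37.
Change in equilibrium price: 37 − 11 = 26.

Equilibrium price rises by 26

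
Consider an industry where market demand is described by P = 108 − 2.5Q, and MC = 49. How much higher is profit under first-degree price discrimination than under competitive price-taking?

Profit rises by 696.2

Under competition P = MC = 49, so Q = (108 − 49)/2.5 = 23.6.
Profit = (49 − 49)·23.6 = 0.
A perfectly discriminating monopolist sells every unit with P(Q) ≥ MC(Q), so output equals the competitive quantity Q = 23.6. Each buyer pays their reservation price, so CS = 0 and the firm captures all surplus.
PS equals the full surplus area, 696.2. Profit = 696.2 = 696.2.
Change in profit: 696.2 − 0 = 696.2.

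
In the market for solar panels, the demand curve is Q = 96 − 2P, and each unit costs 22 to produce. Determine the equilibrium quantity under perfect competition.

Q = 52

Inverting demand: P = 48 − 0.5Q.
Under competition P = MC = 22, so Q = (48 − 22)/0.5 = 52.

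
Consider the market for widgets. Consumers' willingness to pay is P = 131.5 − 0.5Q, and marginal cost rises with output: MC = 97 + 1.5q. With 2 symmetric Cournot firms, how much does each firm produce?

q_i = 11.5

In a 2-firm Cournot equilibrium, symmetry and the first-order condition give q = (131.5 − 97)/(3) = 11.5. So Q = 23 and P = 120.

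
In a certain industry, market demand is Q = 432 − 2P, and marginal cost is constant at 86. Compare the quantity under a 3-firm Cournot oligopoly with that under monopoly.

Inverting demand: P = 216 − 0.5Q.
Cournot with 3 identical firms: the symmetric best-response condition is 216 − 2q = 86. Each firm produces q = 65, total output Q = 195, price P = 118.5.
Monopoly sets MR = MC: 216 − Q = 86 ⇒ Q = 130, P = 216 − 0.5·130 = 151.

Cournot: Q = 195; Monopoly: Q = 130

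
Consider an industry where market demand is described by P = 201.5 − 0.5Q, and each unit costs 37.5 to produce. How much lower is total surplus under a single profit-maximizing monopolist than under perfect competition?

Perfect competition: P = MC = 37.5, so 201.5 − 0.5Q = 37.5 and Q = 328.
CS = ½·(201.5 − 37.5)·328 = 26896; PS = (37.5 − 37.5)·328 = 0; TS = 26896.
A monopolist chooses Q where MR = MC. MR = 201.5 − Q; setting this equal to 37.5 gives Q = 164 and P = 119.5.
CS = ½·(201.5 − 119.5)·164 = 6724; PS = (119.5 − 37.5)·164 = 13448; TS = 20172.
Change in total surplus: 20172 − 26896 = −6724.

TS falls by 6724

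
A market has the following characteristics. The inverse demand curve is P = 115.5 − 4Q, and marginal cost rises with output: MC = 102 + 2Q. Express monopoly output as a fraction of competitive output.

The monopolist equates marginal revenue to marginal cost: 115.5 − 8Q = 102 + 2Q, so Q = 1.35. From demand, P = 110.1.
Competitive equilibrium sets price equal to marginal cost: 115.5 − 4Q = 102 + 2Q, so Q = 2.25 and P = 106.5.
Ratio Q_m/Q_c = 1.35/2.25 = 0.6.

Q_m/Q_c = 0.6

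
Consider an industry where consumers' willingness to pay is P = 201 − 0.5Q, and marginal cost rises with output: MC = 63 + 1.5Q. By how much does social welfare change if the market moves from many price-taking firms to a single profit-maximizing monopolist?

Social welfare falls by 190.44

Under competition P = MC: 201 − 0.5Q = 63 + 1.5Q ⇒ Q = 69, P = 166.5.
CS = ½·(201 − 166.5)·69 = 1190.25; PS = (166.5·69 − 63·69 − ½·1.5·69²) = 3570.75; TS = 4761.
A monopolist chooses Q where MR = MC. MR = 201 − Q; setting this equal to 63 + 1.5Q gives Q = 55.2 and P = 173.4.
CS = ½·(201 − 173.4)·55.2 = 761.76; PS = (173.4·55.2 − 63·55.2 − ½·1.5·55.2²) = 3808.8; TS = 4570.56.
Change in social welfare: 4570.56 − 4761 = −190.44.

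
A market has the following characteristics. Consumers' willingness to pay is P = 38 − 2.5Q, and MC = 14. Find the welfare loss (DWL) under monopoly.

DWL = 28.8

Perfect competition: P = MC = 14, so 38 − 2.5Q = 14 and Q = 9.6.
The monopolist equates marginal revenue to marginal cost: 38 − 5Q = 14, so Q = 4.8. From demand, P = 26.
DWL is the triangle between Q = 4.8 and Q = 9.6: ½·(9.6 − 4.8)·(26 − 14) = 28.8.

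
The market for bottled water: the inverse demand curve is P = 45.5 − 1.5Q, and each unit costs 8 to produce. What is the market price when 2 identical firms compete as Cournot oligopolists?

P = 20.5

Cournot with 2 identical firms: the symmetric best-response condition is 45.5 − 4.5q = 8. Each firm produces q = 25/3, total output Q = 50/3, price P = 20.5.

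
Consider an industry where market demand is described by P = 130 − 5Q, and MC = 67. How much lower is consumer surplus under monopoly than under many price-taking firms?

CS falls by 297.675

Perfect competition: P = MC = 67, so 130 − 5Q = 67 and Q = 12.6.
CS = ½·(130 − 67)·12.6 = 396.9.
Monopoly sets MR = MC: 130 − 10Q = 67 ⇒ Q = 6.3, P = 130 − 5·6.3 = 98.5.
CS = ½·(130 − 98.5)·6.3 = 99.225.
Change in consumer surplus: 99.225 − 396.9 = −297.675.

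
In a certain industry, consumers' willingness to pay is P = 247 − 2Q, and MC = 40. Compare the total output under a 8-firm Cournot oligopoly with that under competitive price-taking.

In a 8-firm Cournot equilibrium, symmetry and the first-order condition give q = (247 − 40)/(18) = 11.5. So Q = 92 and P = 63.
Perfect competition: P = MC = 40, so 247 − 2Q = 40 and Q = 103.5.

Cournot: Q = 92; Competition: Q = 103.5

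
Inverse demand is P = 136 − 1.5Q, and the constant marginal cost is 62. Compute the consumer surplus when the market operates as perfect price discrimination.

With perfect price discrimination, output is the efficient level Q = 148/3 (where demand meets MC), but every buyer pays their willingness to pay: CS = 0 and PS = total surplus.
CS = 0.

CS = 0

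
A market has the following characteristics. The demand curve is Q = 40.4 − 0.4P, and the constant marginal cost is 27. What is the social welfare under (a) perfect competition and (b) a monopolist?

Inverting demand: P = 101 − 2.5Q.
Under competition P = MC = 27, so Q = (101 − 27)/2.5 = 29.6.
CS = ½·(101 − 27)·29.6 = 1095.2; PS = (27 − 27)·29.6 = 0; TS = 1095.2.
A monopolist chooses Q where MR = MC. MR = 101 − 5Q; setting this equal to 27 gives Q = 14.8 and P = 64.
CS = ½·(101 − 64)·14.8 = 273.8; PS = (64 − 27)·14.8 = 547.6; TS = 821.4.

Competition: TS = 1095.2; Monopoly: TS = 821.4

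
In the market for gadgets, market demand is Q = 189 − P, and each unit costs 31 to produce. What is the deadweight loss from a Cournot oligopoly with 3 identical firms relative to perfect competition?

Inverting demand: P = 189 − Q.
Perfect competition: P = MC = 31, so 189 − Q = 31 and Q = 158.
Cournot with 3 identical firms: the symmetric best-response condition is 189 − 4q = 31. Each firm produces q = 39.5, total output Q = 118.5, price P = 70.5.
DWL is the triangle between Q = 118.5 and Q = 158: ½·(158 − 118.5)·(70.5 − 31) = 780.125.

DWL = 780.125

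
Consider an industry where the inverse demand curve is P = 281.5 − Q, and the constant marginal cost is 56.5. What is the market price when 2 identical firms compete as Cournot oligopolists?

P = 131.5

With 2 symmetric Cournot firms, each firm's FOC gives 281.5 − 3q = 56.5, so q = 75, Q = 2·75 = 150, and P = 131.5.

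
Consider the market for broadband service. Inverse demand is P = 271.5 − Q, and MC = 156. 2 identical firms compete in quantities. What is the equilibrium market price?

P = 194.5

In a 2-firm Cournot equilibrium, symmetry and the first-order condition give q = (271.5 − 156)/(3) = 38.5. So Q = 77 and P = 194.5.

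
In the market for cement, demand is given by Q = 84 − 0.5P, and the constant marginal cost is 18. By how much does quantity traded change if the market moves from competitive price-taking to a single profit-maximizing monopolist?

Q falls by 37.5

Inverting demand: P = 168 − 2Q.
Perfect competition: P = MC = 18, so 168 − 2Q = 18 and Q = 75.
A monopolist chooses Q where MR = MC. MR = 168 − 4Q; setting this equal to 18 gives Q = 37.5 and P = 93.
Change in quantity traded: 37.5 − 75 = −37.5.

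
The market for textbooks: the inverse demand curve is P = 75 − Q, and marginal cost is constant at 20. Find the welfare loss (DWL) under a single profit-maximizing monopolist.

DWL = 378.125

Competitive firms price at marginal cost: P = 20, giving Q = 55.
Monopoly sets MR = MC: 75 − 2Q = 20 ⇒ Q = 27.5, P = 75 − 27.5 = 47.5.
DWL is the triangle between Q = 27.5 and Q = 55: ½·(55 − 27.5)·(47.5 − 20) = 378.125.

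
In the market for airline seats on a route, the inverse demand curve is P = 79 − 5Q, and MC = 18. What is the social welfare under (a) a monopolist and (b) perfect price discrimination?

Monopoly: TS = 279.075; Perfect PD: TS = 372.1

Monopoly sets MR = MC: 79 − 10Q = 18 ⇒ Q = 6.1, P = 79 − 5·6.1 = 48.5.
CS = ½·(79 − 48.5)·6.1 = 93.025; PS = (48.5 − 18)·6.1 = 186.05; TS = 279.075.
Under first-degree price discrimination the firm charges each unit its demand price and produces up to where P = MC, i.e. Q = 12.2. Consumer surplus is zero; producer surplus equals total surplus.
TS = 372.1 (equal to competitive TS).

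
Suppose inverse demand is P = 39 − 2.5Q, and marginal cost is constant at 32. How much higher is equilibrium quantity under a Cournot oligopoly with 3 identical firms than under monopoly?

Q rises by 0.7

A monopolist chooses Q where MR = MC. MR = 39 − 5Q; setting this equal to 32 gives Q = 1.4 and P = 35.5.
In a 3-firm Cournot equilibrium, symmetry and the first-order condition give q = (39 − 32)/(10) = 0.7. So Q = 2.1 and P = 33.75.
Change in equilibrium quantity: 2.1 − 1.4 = 0.7.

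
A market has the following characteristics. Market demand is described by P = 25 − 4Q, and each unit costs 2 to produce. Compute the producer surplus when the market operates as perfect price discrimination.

PS = 66.125

With perfect price discrimination, output is the efficient level Q = 5.75 (where demand meets MC), but every buyer pays their willingness to pay: CS = 0 and PS = total surplus.
PS = ½·(25 − 2)·5.75 = 66.125.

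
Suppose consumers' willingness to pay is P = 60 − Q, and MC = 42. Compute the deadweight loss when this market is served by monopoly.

Under competition P = MC = 42, so Q = (60 − 42)/1 = 18.
The monopolist equates marginal revenue to marginal cost: 60 − 2Q = 42, so Q = 9. From demand, P = 51.
DWL is the triangle between Q = 9 and Q = 18: ½·(18 − 9)·(51 − 42) = 40.5.

DWL = 40.5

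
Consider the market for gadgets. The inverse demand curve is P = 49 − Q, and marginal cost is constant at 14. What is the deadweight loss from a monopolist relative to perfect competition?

DWL = 153.125

Perfect competition: P = MC = 14, so 49 − Q = 14 and Q = 35.
Monopoly sets MR = MC: 49 − 2Q = 14 ⇒ Q = 17.5, P = 49 − 17.5 = 31.5.
DWL is the triangle between Q = 17.5 and Q = 35: ½·(35 − 17.5)·(31.5 − 14) = 153.125.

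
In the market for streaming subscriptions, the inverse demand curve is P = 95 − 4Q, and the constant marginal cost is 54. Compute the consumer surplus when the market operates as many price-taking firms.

CS = 210.125

Competitive firms price at marginal cost: P = 54, giving Q = 10.25.
CS = ½·(95 − 54)·10.25 = 210.125.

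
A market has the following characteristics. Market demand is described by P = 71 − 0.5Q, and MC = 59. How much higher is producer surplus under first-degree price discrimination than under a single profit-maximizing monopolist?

PS rises by 72

The monopolist equates marginal revenue to marginal cost: 71 − Q = 59, so Q = 12. From demand, P = 65.
PS = (65 − 59)·12 = 72.
Under first-degree price discrimination the firm charges each unit its demand price and produces up to where P = MC, i.e. Q = 24. Consumer surplus is zero; producer surplus equals total surplus.
PS = ½·(71 − 59)·24 = 144.
Change in producer surplus: 144 − 72 = 72.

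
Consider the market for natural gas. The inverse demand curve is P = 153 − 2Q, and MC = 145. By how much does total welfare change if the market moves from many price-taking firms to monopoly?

Under competition P = MC = 145, so Q = (153 − 145)/2 = 4.
CS = ½·(153 − 145)·4 = 16; PS = (145 − 145)·4 = 0; TS = 16.
A monopolist chooses Q where MR = MC. MR = 153 − 4Q; setting this equal to 145 gives Q = 2 and P = 149.
CS = ½·(153 − 149)·2 = 4; PS = (149 − 145)·2 = 8; TS = 12.
Change in total welfare: 12 − 16 = −4.

TS falls by 4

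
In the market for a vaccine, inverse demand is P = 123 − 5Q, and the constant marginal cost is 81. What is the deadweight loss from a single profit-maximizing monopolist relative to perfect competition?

DWL = 44.1

Perfect competition: P = MC = 81, so 123 − 5Q = 81 and Q = 8.4.
A monopolist chooses Q where MR = MC. MR = 123 − 10Q; setting this equal to 81 gives Q = 4.2 and P = 102.
DWL is the triangle between Q = 4.2 and Q = 8.4: ½·(8.4 − 4.2)·(102 − 81) = 44.1.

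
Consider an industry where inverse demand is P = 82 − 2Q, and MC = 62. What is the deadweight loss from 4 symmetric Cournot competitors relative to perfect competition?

DWL = 4

Perfect competition: P = MC = 62, so 82 − 2Q = 62 and Q = 10.
Cournot with 4 identical firms: the symmetric best-response condition is 82 − 10q = 62. Each firm produces q = 2, total output Q = 8, price P = 66.
DWL is the triangle between Q = 8 and Q = 10: ½·(10 − 8)·(66 − 62) = 4.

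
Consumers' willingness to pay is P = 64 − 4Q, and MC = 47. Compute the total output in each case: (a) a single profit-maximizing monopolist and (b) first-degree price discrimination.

A monopolist chooses Q where MR = MC. MR = 64 − 8Q; setting this equal to 47 gives Q = 2.125 and P = 55.5.
Under first-degree price discrimination the firm charges each unit its demand price and produces up to where P = MC, i.e. Q = 4.25. Consumer surplus is zero; producer surplus equals total surplus.

Monopoly: Q = 2.125; Perfect PD: Q = 4.25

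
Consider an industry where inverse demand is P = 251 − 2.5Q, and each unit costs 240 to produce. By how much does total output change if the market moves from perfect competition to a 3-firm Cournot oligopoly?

Total output falls by 1.1

Under competition P = MC = 240, so Q = (251 − 240)/2.5 = 4.4.
Cournot with 3 identical firms: the symmetric best-response condition is 251 − 10q = 240. Each firm produces q = 1.1, total output Q = 3.3, price P = 242.75.
Change in total output: 3.3 − 4.4 = −1.1.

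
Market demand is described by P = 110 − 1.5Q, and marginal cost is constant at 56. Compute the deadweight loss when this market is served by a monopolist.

Competitive firms price at marginal cost: P = 56, giving Q = 36.
Monopoly sets MR = MC: 110 − 3Q = 56 ⇒ Q = 18, P = 110 − 1.5·18 = 83.
DWL is the triangle between Q = 18 and Q = 36: ½·(36 − 18)·(83 − 56) = 243.

DWL = 243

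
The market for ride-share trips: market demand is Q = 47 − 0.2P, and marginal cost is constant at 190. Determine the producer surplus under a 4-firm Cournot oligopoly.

Inverting demand: P = 235 − 5Q.
Cournot with 4 identical firms: the symmetric best-response condition is 235 − 25q = 190. Each firm produces q = 1.8, total output Q = 7.2, price P = 199.
PS = (199 − 190)·7.2 = 64.8.

PS = 64.8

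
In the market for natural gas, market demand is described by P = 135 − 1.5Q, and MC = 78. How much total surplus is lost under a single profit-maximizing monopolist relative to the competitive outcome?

DWL = 270.75

Under competition P = MC = 78, so Q = (135 − 78)/1.5 = 38.
The monopolist equates marginal revenue to marginal cost: 135 − 3Q = 78, so Q = 19. From demand, P = 106.5.
DWL is the triangle between Q = 19 and Q = 38: ½·(38 − 19)·(106.5 − 78) = 270.75.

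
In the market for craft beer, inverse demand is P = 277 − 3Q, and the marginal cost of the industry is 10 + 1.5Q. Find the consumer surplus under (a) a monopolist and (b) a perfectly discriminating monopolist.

Monopoly: CS = 1901.04; Perfect PD: CS = 0

Monopoly sets MR = MC: 277 − 6Q = 10 + 1.5Q ⇒ Q = 35.6, P = 277 − 3·35.6 = 170.2.
CS = ½·(277 − 170.2)·35.6 = 1901.04.
With perfect price discrimination, output is the efficient level Q = 178/3 (where demand meets MC), but every buyer pays their willingness to pay: CS = 0 and PS = total surplus.
CS = 0.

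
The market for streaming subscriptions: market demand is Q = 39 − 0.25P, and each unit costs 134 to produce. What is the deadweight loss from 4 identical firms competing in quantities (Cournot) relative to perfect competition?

Inverting demand: P = 156 − 4Q.
Perfect competition: P = MC = 134, so 156 − 4Q = 134 and Q = 5.5.
With 4 symmetric Cournot firms, each firm's FOC gives 156 − 20q = 134, so q = 1.1, Q = 4·1.1 = 4.4, and P = 138.4.
DWL is the triangle between Q = 4.4 and Q = 5.5: ½·(5.5 − 4.4)·(138.4 − 134) = 2.42.

DWL = 2.42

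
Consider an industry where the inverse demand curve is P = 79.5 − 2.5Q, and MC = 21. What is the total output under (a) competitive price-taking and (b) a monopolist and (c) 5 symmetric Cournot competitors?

Competitive firms price at marginal cost: P = 21, giving Q = 23.4.
Monopoly sets MR = MC: 79.5 − 5Q = 21 ⇒ Q = 11.7, P = 79.5 − 2.5·11.7 = 50.25.
With 5 symmetric Cournot firms, each firm's FOC gives 79.5 − 15q = 21, so q = 3.9, Q = 5·3.9 = 19.5, and P = 30.75.

Competition: Q = 23.4; Monopoly: Q = 11.7; Cournot: Q = 19.5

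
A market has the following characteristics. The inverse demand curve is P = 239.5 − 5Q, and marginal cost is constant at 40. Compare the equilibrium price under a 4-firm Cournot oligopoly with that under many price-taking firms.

Cournot: P = 79.9; Competition: P = 40

In a 4-firm Cournot equilibrium, symmetry and the first-order condition give q = (239.5 − 40)/(25) = 7.98. So Q = 31.92 and P = 79.9.
Competitive firms price at marginal cost: P = 40, giving Q = 39.9.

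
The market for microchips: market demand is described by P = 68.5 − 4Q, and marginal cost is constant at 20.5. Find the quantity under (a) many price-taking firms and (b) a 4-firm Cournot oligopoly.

Competition: Q = 12; Cournot: Q = 9.6

Under competition P = MC = 20.5, so Q = (68.5 − 20.5)/4 = 12.
Cournot with 4 identical firms: the symmetric best-response condition is 68.5 − 20q = 20.5. Each firm produces q = 2.4, total output Q = 9.6, price P = 30.1.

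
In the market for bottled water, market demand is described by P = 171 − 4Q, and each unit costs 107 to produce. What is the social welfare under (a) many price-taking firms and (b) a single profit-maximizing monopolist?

Perfect competition: P = MC = 107, so 171 − 4Q = 107 and Q = 16.
CS = ½·(171 − 107)·16 = 512; PS = (107 − 107)·16 = 0; TS = 512.
A monopolist chooses Q where MR = MC. MR = 171 − 8Q; setting this equal to 107 gives Q = 8 and P = 139.
CS = ½·(171 − 139)·8 = 128; PS = (139 − 107)·8 = 256; TS = 384.

Competition: TS = 512; Monopoly: TS = 384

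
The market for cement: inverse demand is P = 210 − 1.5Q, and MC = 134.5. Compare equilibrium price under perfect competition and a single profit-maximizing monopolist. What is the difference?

Perfect competition: P = MC = 134.5, so 210 − 1.5Q = 134.5 and Q = 151/3.
A monopolist chooses Q where MR = MC. MR = 210 − 3Q; setting this equal to 134.5 gives Q = 151/6 and P = 172.25.
Change in equilibrium price: 172.25 − 134.5 = 37.75.

Equilibrium price rises by 37.75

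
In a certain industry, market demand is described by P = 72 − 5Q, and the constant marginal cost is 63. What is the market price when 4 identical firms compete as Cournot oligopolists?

P = 64.8

In a 4-firm Cournot equilibrium, symmetry and the first-order condition give q = (72 − 63)/(25) = 0.36. So Q = 1.44 and P = 64.8.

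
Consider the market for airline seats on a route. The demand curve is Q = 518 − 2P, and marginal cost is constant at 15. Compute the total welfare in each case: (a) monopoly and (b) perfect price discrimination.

Monopoly: TS = 44652; Perfect PD: TS = 59536

Inverting demand: P = 259 − 0.5Q.
A monopolist chooses Q where MR = MC. MR = 259 − Q; setting this equal to 15 gives Q = 244 and P = 137.
CS = ½·(259 − 137)·244 = 14884; PS = (137 − 15)·244 = 29768; TS = 44652.
With perfect price discrimination, output is the efficient level Q = 488 (where demand meets MC), but every buyer pays their willingness to pay: CS = 0 and PS = total surplus.
TS = 59536 (equal to competitive TS).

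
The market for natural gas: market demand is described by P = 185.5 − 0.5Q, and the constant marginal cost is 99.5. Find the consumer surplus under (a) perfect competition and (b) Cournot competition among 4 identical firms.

Competitive firms price at marginal cost: P = 99.5, giving Q = 172.
CS = ½·(185.5 − 99.5)·172 = 7396.
In a 4-firm Cournot equilibrium, symmetry and the first-order condition give q = (185.5 − 99.5)/(2.5) = 34.4. So Q = 137.6 and P = 116.7.
CS = ½·(185.5 − 116.7)·137.6 = 4733.44.

Competition: CS = 7396; Cournot: CS = 4733.44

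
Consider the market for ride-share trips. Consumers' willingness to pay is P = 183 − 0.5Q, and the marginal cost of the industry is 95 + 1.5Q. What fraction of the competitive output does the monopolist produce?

Q_m/Q_c = 0.8

Monopoly sets MR = MC: 183 − Q = 95 + 1.5Q ⇒ Q = 35.2, P = 183 − 0.5·35.2 = 165.4.
Competitive equilibrium sets price equal to marginal cost: 183 − 0.5Q = 95 + 1.5Q, so Q = 44 and P = 161.
Ratio Q_m/Q_c = 35.2/44 = 0.8.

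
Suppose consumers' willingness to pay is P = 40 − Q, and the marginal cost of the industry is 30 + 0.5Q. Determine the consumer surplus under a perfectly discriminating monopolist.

With perfect price discrimination, output is the efficient level Q = 20/3 (where demand meets MC), but every buyer pays their willingness to pay: CS = 0 and PS = total surplus.
CS = 0.

CS = 0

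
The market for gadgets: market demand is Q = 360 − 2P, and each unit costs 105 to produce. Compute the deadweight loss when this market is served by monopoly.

Inverting demand: P = 180 − 0.5Q.
Competitive firms price at marginal cost: P = 105, giving Q = 150.
A monopolist chooses Q where MR = MC. MR = 180 − Q; setting this equal to 105 gives Q = 75 and P = 142.5.
DWL is the triangle between Q = 75 and Q = 150: ½·(150 − 75)·(142.5 − 105) = 1406.25.

DWL = 1406.25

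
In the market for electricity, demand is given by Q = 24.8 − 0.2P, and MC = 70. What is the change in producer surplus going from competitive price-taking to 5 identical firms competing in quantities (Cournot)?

PS rises by 81

Inverting demand: P = 124 − 5Q.
Competitive firms price at marginal cost: P = 70, giving Q = 10.8.
PS = (70 − 70)·10.8 = 0.
With 5 symmetric Cournot firms, each firm's FOC gives 124 − 30q = 70, so q = 1.8, Q = 5·1.8 = 9, and P = 79.
PS = (79 − 70)·9 = 81.
Change in producer surplus: 81 − 0 = 81.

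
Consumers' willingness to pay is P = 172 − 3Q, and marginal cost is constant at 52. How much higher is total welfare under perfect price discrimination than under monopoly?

A monopolist chooses Q where MR = MC. MR = 172 − 6Q; setting this equal to 52 gives Q = 20 and P = 112.
CS = ½·(172 − 112)·20 = 600; PS = (112 − 52)·20 = 1200; TS = 1800.
Under first-degree price discrimination the firm charges each unit its demand price and produces up to where P = MC, i.e. Q = 40. Consumer surplus is zero; producer surplus equals total surplus.
TS = 2400 (equal to competitive TS).
Change in total welfare: 2400 − 1800 = 600.

Total welfare rises by 600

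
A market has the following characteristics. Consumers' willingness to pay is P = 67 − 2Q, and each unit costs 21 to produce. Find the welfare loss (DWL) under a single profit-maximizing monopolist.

Under competition P = MC = 21, so Q = (67 − 21)/2 = 23.
Monopoly sets MR = MC: 67 − 4Q = 21 ⇒ Q = 11.5, P = 67 − 2·11.5 = 44.
DWL is the triangle between Q = 11.5 and Q = 23: ½·(23 − 11.5)·(44 − 21) = 132.25.

DWL = 132.25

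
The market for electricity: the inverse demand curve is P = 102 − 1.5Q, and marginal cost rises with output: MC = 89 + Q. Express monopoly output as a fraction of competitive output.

Q_m/Q_c = 0.625

The monopolist equates marginal revenue to marginal cost: 102 − 3Q = 89 + Q, so Q = 3.25. From demand, P = 97.125.
Competitive equilibrium sets price equal to marginal cost: 102 − 1.5Q = 89 + Q, so Q = 5.2 and P = 94.2.
Ratio Q_m/Q_c = 3.25/5.2 = 0.625.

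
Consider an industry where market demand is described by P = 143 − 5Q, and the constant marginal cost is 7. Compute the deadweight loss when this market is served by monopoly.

Under competition P = MC = 7, so Q = (143 − 7)/5 = 27.2.
Monopoly sets MR = MC: 143 − 10Q = 7 ⇒ Q = 13.6, P = 143 − 5·13.6 = 75.
DWL is the triangle between Q = 13.6 and Q = 27.2: ½·(27.2 − 13.6)·(75 − 7) = 462.4.

DWL = 462.4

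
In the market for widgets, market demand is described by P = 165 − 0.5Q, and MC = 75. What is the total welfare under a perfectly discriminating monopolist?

TS = 8100

A perfectly discriminating monopolist sells every unit with P(Q) ≥ MC(Q), so output equals the competitive quantity Q = 180. Each buyer pays their reservation price, so CS = 0 and the firm captures all surplus.
TS = 8100 (equal to competitive TS).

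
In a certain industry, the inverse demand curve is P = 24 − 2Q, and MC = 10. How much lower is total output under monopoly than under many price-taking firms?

Competitive firms price at marginal cost: P = 10, giving Q = 7.
The monopolist equates marginal revenue to marginal cost: 24 − 4Q = 10, so Q = 3.5. From demand, P = 17.
Change in total output: 3.5 − 7 = −3.5.

Total output falls by 3.5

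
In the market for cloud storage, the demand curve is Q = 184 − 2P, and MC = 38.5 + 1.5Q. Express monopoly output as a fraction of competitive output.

Q_m/Q_c = 0.8

Inverting demand: P = 92 − 0.5Q.
Monopoly sets MR = MC: 92 − Q = 38.5 + 1.5Q ⇒ Q = 21.4, P = 92 − 0.5·21.4 = 81.3.
Competitive equilibrium sets price equal to marginal cost: 92 − 0.5Q = 38.5 + 1.5Q, so Q = 26.75 and P = 78.625.
Ratio Q_m/Q_c = 21.4/26.75 = 0.8.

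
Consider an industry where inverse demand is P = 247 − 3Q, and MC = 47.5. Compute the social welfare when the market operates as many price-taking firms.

Perfect competition: P = MC = 47.5, so 247 − 3Q = 47.5 and Q = 66.5.
CS = ½·(247 − 47.5)·66.5 = 6633.375; PS = (47.5 − 47.5)·66.5 = 0; TS = 6633.375.

TS = 6633.375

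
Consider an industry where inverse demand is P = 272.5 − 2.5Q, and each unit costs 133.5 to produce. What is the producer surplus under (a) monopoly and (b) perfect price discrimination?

Monopoly: PS = 1932.1; Perfect PD: PS = 3864.2

The monopolist equates marginal revenue to marginal cost: 272.5 − 5Q = 133.5, so Q = 27.8. From demand, P = 203.
PS = (203 − 133.5)·27.8 = 1932.1.
With perfect price discrimination, output is the efficient level Q = 55.6 (where demand meets MC), but every buyer pays their willingness to pay: CS = 0 and PS = total surplus.
PS = ½·(272.5 − 133.5)·55.6 = 3864.2.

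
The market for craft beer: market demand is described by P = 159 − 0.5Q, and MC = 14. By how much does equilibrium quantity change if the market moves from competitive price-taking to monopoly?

Equilibrium quantity falls by 145

Perfect competition: P = MC = 14, so 159 − 0.5Q = 14 and Q = 290.
A monopolist chooses Q where MR = MC. MR = 159 − Q; setting this equal to 14 gives Q = 145 and P = 86.5.
Change in equilibrium quantity: 145 − 290 = −145.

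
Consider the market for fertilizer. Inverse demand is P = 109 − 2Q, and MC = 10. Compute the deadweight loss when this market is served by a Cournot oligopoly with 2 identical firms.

Perfect competition: P = MC = 10, so 109 − 2Q = 10 and Q = 49.5.
With 2 symmetric Cournot firms, each firm's FOC gives 109 − 6q = 10, so q = 16.5, Q = 2·16.5 = 33, and P = 43.
DWL is the triangle between Q = 33 and Q = 49.5: ½·(49.5 − 33)·(43 − 10) = 272.25.

DWL = 272.25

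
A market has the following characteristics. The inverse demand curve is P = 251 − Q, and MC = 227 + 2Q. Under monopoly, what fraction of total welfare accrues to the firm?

PS/TS = 0.8

Monopoly sets MR = MC: 251 − 2Q = 227 + 2Q ⇒ Q = 6, P = 251 − 6 = 245.
CS = ½·(251 − 245)·6 = 18.
PS = P·Q − VC(Q) = 245·6 − (227·6 + ½·2·6²) = 72.
Share captured = PS/TS = 72/90 = 0.8.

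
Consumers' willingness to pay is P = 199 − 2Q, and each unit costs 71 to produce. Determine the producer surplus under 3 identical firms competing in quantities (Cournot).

PS = 1536

Cournot with 3 identical firms: the symmetric best-response condition is 199 − 8q = 71. Each firm produces q = 16, total output Q = 48, price P = 103.
PS = (103 − 71)·48 = 1536.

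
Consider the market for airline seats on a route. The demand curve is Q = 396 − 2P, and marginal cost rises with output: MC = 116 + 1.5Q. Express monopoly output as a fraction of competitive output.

Inverting demand: P = 198 − 0.5Q.
A monopolist chooses Q where MR = MC. MR = 198 − Q; setting this equal to 116 + 1.5Q gives Q = 32.8 and P = 181.6.
Competitive equilibrium sets price equal to marginal cost: 198 − 0.5Q = 116 + 1.5Q, so Q = 41 and P = 177.5.
Ratio Q_m/Q_c = 32.8/41 = 0.8.

Q_m/Q_c = 0.8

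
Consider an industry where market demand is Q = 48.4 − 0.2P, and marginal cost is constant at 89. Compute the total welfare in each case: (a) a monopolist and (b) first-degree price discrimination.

Monopoly: TS = 1755.675; Perfect PD: TS = 2340.9

Inverting demand: P = 242 − 5Q.
The monopolist equates marginal revenue to marginal cost: 242 − 10Q = 89, so Q = 15.3. From demand, P = 165.5.
CS = ½·(242 − 165.5)·15.3 = 585.225; PS = (165.5 − 89)·15.3 = 1170.45; TS = 1755.675.
With perfect price discrimination, output is the efficient level Q = 30.6 (where demand meets MC), but every buyer pays their willingness to pay: CS = 0 and PS = total surplus.
TS = 2340.9 (equal to competitive TS).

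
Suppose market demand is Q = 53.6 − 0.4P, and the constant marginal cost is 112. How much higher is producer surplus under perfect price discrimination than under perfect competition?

Inverting demand: P = 134 − 2.5Q.
Competitive firms price at marginal cost: P = 112, giving Q = 8.8.
PS = (112 − 112)·8.8 = 0.
A perfectly discriminating monopolist sells every unit with P(Q) ≥ MC(Q), so output equals the competitive quantity Q = 8.8. Each buyer pays their reservation price, so CS = 0 and the firm captures all surplus.
PS = ½·(134 − 112)·8.8 = 96.8.
Change in producer surplus: 96.8 − 0 = 96.8.

Producer surplus rises by 96.8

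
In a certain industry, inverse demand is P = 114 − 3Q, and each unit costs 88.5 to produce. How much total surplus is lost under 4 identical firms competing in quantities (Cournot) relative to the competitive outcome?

DWL = 4.335

Under competition P = MC = 88.5, so Q = (114 − 88.5)/3 = 8.5.
Cournot with 4 identical firms: the symmetric best-response condition is 114 − 15q = 88.5. Each firm produces q = 1.7, total output Q = 6.8, price P = 93.6.
DWL is the triangle between Q = 6.8 and Q = 8.5: ½·(8.5 − 6.8)·(93.6 − 88.5) = 4.335.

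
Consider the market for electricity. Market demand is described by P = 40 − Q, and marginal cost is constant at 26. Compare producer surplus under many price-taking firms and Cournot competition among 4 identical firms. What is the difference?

Perfect competition: P = MC = 26, so 40 − Q = 26 and Q = 14.
PS = (26 − 26)·14 = 0.
Cournot with 4 identical firms: the symmetric best-response condition is 40 − 5q = 26. Each firm produces q = 2.8, total output Q = 11.2, price P = 28.8.
PS = (28.8 − 26)·11.2 = 31.36.
Change in producer surplus: 31.36 − 0 = 31.36.

PS rises by 31.36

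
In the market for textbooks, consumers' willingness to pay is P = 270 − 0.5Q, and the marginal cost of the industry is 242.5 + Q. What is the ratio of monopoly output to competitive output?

Q_m/Q_c = 0.75

Monopoly sets MR = MC: 270 − Q = 242.5 + Q ⇒ Q = 13.75, P = 270 − 0.5·13.75 = 263.125.
Under competition P = MC: 270 − 0.5Q = 242.5 + Q ⇒ Q = 55/3, P = 1565/6.
Ratio Q_m/Q_c = 13.75/(55/3) = 0.75.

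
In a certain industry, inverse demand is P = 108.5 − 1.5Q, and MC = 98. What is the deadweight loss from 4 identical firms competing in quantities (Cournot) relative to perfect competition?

DWL = 1.47

Competitive firms price at marginal cost: P = 98, giving Q = 7.
In a 4-firm Cournot equilibrium, symmetry and the first-order condition give q = (108.5 − 98)/(7.5) = 1.4. So Q = 5.6 and P = 100.1.
DWL is the triangle between Q = 5.6 and Q = 7: ½·(7 − 5.6)·(100.1 − 98) = 1.47.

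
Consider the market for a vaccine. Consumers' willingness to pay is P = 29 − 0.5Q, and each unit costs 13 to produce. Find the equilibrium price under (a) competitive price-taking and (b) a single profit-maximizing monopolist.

Perfect competition: P = MC = 13, so 29 − 0.5Q = 13 and Q = 32.
The monopolist equates marginal revenue to marginal cost: 29 − Q = 13, so Q = 16. From demand, P = 21.

Competition: P = 13; Monopoly: P = 21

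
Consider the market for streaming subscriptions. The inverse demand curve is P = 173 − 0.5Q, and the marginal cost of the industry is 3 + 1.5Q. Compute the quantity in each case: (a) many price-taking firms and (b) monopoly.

Competitive equilibrium sets price equal to marginal cost: 173 − 0.5Q = 3 + 1.5Q, so Q = 85 and P = 130.5.
The monopolist equates marginal revenue to marginal cost: 173 − Q = 3 + 1.5Q, so Q = 68. From demand, P = 139.

Competition: Q = 85; Monopoly: Q = 68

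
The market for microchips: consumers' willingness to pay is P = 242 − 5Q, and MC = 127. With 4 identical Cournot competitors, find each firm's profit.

π_i = 105.8

Cournot with 4 identical firms: the symmetric best-response condition is 242 − 25q = 127. Each firm produces q = 4.6, total output Q = 18.4, price P = 150.
Each firm's profit = (150 − 127)·4.6 = 105.8.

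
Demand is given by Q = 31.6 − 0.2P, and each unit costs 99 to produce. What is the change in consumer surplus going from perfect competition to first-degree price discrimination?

Consumer surplus falls by 348.1

Inverting demand: P = 158 − 5Q.
Perfect competition: P = MC = 99, so 158 − 5Q = 99 and Q = 11.8.
CS = ½·(158 − 99)·11.8 = 348.1.
A perfectly discriminating monopolist sells every unit with P(Q) ≥ MC(Q), so output equals the competitive quantity Q = 11.8. Each buyer pays their reservation price, so CS = 0 and the firm captures all surplus.
CS = 0.
Change in consumer surplus: 0 − 348.1 = −348.1.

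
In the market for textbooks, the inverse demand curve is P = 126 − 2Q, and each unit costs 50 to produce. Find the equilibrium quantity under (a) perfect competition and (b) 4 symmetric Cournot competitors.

Perfect competition: P = MC = 50, so 126 − 2Q = 50 and Q = 38.
Cournot with 4 identical firms: the symmetric best-response condition is 126 − 10q = 50. Each firm produces q = 7.6, total output Q = 30.4, price P = 65.2.

Competition: Q = 38; Cournot: Q = 30.4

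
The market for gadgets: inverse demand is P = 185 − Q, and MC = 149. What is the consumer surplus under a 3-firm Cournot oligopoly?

CS = 364.5

Cournot with 3 identical firms: the symmetric best-response condition is 185 − 4q = 149. Each firm produces q = 9, total output Q = 27, price P = 158.
CS = ½·(185 − 158)·27 = 364.5.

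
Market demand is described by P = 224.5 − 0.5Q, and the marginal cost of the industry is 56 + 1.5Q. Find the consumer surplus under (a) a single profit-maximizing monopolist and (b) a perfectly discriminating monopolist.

The monopolist equates marginal revenue to marginal cost: 224.5 − Q = 56 + 1.5Q, so Q = 67.4. From demand, P = 190.8.
CS = ½·(224.5 − 190.8)·67.4 = 1135.69.
A perfectly discriminating monopolist sells every unit with P(Q) ≥ MC(Q), so output equals the competitive quantity Q = 84.25. Each buyer pays their reservation price, so CS = 0 and the firm captures all surplus.
CS = 0.

Monopoly: CS = 1135.69; Perfect PD: CS = 0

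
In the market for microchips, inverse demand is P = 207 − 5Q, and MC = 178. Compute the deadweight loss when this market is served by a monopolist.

Under competition P = MC = 178, so Q = (207 − 178)/5 = 5.8.
A monopolist chooses Q where MR = MC. MR = 207 − 10Q; setting this equal to 178 gives Q = 2.9 and P = 192.5.
DWL is the triangle between Q = 2.9 and Q = 5.8: ½·(5.8 − 2.9)·(192.5 − 178) = 21.025.

DWL = 21.025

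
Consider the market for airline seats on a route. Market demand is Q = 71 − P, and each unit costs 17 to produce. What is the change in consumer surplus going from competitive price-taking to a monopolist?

CS falls by 1093.5

Inverting demand: P = 71 − Q.
Under competition P = MC = 17, so Q = (71 − 17)/1 = 54.
CS = ½·(71 − 17)·54 = 1458.
Monopoly sets MR = MC: 71 − 2Q = 17 ⇒ Q = 27, P = 71 − 27 = 44.
CS = ½·(71 − 44)·27 = 364.5.
Change in consumer surplus: 364.5 − 1458 = −1093.5.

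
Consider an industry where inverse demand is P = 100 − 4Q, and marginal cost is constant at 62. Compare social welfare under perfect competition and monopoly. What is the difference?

Social welfare falls by 45.125

Under competition P = MC = 62, so Q = (100 − 62)/4 = 9.5.
CS = ½·(100 − 62)·9.5 = 180.5; PS = (62 − 62)·9.5 = 0; TS = 180.5.
Monopoly sets MR = MC: 100 − 8Q = 62 ⇒ Q = 4.75, P = 100 − 4·4.75 = 81.
CS = ½·(100 − 81)·4.75 = 45.125; PS = (81 − 62)·4.75 = 90.25; TS = 135.375.
Change in social welfare: 135.375 − 180.5 = −45.125.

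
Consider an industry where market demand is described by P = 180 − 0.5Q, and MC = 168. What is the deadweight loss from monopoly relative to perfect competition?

DWL = 36

Competitive firms price at marginal cost: P = 168, giving Q = 24.
Monopoly sets MR = MC: 180 − Q = 168 ⇒ Q = 12, P = 180 − 0.5·12 = 174.
DWL is the triangle between Q = 12 and Q = 24: ½·(24 − 12)·(174 − 168) = 36.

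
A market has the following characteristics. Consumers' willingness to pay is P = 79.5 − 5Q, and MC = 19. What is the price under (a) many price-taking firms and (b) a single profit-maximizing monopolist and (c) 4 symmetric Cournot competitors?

Competition: P = 19; Monopoly: P = 49.25; Cournot: P = 31.1

Perfect competition: P = MC = 19, so 79.5 − 5Q = 19 and Q = 12.1.
A monopolist chooses Q where MR = MC. MR = 79.5 − 10Q; setting this equal to 19 gives Q = 6.05 and P = 49.25.
With 4 symmetric Cournot firms, each firm's FOC gives 79.5 − 25q = 19, so q = 2.42, Q = 4·2.42 = 9.68, and P = 31.1.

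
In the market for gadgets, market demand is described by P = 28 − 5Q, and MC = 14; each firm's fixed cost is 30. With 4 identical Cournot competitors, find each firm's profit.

With 4 symmetric Cournot firms, each firm's FOC gives 28 − 25q = 14, so q = 0.56, Q = 4·0.56 = 2.24, and P = 16.8.
Each firm's profit = (16.8 − 14)·0.56 − 30 = −28.432.

π_i = −28.432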